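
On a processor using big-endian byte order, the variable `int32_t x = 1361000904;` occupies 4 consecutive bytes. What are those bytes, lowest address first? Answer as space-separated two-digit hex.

1361000904 in hexadecimal, padded to 32 bits, is 0x511F39C8.
Split into bytes (most-significant first): 51 1F 39 C8.
In big-endian order the high byte comes first in memory.
So the memory order matches the most-significant-first order: 51 1F 39 C8.

51 1F 39 C8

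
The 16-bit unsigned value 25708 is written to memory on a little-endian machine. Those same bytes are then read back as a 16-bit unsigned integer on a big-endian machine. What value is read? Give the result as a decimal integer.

27748

25708 in 16-bit hexadecimal is 0x646C.
Stored little-endian, the bytes at ascending addresses are 6C 64.
Read back as big-endian, the last byte is least significant, giving 0x6C64.
0x6C64 = 27748.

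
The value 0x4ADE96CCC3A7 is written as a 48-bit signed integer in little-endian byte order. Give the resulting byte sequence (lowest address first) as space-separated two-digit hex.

A7 C3 CC 96 DE 4A

Split into bytes (most-significant first): 4A DE 96 CC C3 A7.
In little-endian order the low byte comes first in memory.
So at ascending addresses the bytes are A7 C3 CC 96 DE 4A.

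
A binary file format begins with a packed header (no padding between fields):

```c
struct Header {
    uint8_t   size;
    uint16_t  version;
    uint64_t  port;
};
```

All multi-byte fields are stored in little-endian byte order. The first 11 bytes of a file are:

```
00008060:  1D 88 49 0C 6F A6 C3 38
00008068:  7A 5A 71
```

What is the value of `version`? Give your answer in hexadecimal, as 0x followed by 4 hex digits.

0x4988

`version` follows `size` (1 byte), so it starts at byte offset 1 and occupies 2 bytes.
Bytes at offsets 1..2: 88 49.
Little-endian: lowest address holds the least-significant byte.
Reassemble most-significant byte first: 49 88 → 0x4988.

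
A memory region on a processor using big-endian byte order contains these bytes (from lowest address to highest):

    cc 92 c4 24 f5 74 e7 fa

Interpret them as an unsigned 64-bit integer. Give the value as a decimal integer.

14741060193353000954

Big-endian: lowest address holds the most-significant byte.
The bytes are already most-significant first: 0xCC92C424F574E7FA.
0xCC92C424F574E7FA = 14741060193353000954.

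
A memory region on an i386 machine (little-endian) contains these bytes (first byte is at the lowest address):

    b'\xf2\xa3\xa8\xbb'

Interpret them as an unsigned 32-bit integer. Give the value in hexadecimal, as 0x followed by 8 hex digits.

0xBBA8A3F2

Little-endian: lowest address holds the least-significant byte.
Reassemble most-significant byte first: BB A8 A3 F2 → 0xBBA8A3F2.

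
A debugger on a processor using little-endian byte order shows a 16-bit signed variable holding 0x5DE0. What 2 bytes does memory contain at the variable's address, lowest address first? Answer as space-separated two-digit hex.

Split into bytes (most-significant first): 5D E0.
Little-endian stores the least-significant byte at the lowest address.
So at ascending addresses the bytes are E0 5D.

E0 5D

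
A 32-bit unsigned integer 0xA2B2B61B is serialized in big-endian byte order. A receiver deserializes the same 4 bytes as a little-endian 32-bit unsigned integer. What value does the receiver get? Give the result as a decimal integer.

Stored big-endian, the bytes at ascending addresses are A2 B2 B6 1B.
Read back as little-endian, the first byte is least significant, giving 0x1BB6B2A2.
0x1BB6B2A2 = 464958114.

464958114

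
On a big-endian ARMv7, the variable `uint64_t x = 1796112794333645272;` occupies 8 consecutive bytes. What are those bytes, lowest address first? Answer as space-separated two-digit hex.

1796112794333645272 in hexadecimal, padded to 64 bits, is 0x18ED1311FACA89D8.
Split into bytes (most-significant first): 18 ED 13 11 FA CA 89 D8.
Big-endian stores the most-significant byte at the lowest address.
So the memory order matches the most-significant-first order: 18 ED 13 11 FA CA 89 D8.

18 ED 13 11 FA CA 89 D8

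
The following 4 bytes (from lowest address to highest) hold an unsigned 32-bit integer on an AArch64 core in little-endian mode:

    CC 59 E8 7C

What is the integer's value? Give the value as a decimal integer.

2095602124

In little-endian order the low byte comes first in memory.
Reassemble most-significant byte first: 7C E8 59 CC → 0x7CE859CC.
0x7CE859CC = 2095602124.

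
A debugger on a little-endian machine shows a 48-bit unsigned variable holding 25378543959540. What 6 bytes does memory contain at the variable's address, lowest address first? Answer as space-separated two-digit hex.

F4 FD 18 E7 14 17

25378543959540 in hexadecimal, padded to 48 bits, is 0x1714E718FDF4.
Split into bytes (most-significant first): 17 14 E7 18 FD F4.
Little-endian: lowest address holds the least-significant byte.
So at ascending addresses the bytes are F4 FD 18 E7 14 17.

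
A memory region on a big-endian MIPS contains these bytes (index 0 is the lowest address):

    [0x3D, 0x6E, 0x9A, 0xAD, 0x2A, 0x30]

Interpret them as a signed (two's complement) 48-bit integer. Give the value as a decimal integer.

In big-endian order the high byte comes first in memory.
The bytes are already most-significant first: 0x3D6E9AAD2A30.
0x3D6E9AAD2A30 = 67545250736688.

67545250736688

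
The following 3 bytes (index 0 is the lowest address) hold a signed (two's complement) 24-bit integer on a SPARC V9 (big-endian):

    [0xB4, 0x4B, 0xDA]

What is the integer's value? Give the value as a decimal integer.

Big-endian stores the most-significant byte at the lowest address.
The bytes are already most-significant first: 0xB44BDA.
Top bit is set, so as a signed 24-bit value this is 0xB44BDA − 2^24 = -4961318.

-4961318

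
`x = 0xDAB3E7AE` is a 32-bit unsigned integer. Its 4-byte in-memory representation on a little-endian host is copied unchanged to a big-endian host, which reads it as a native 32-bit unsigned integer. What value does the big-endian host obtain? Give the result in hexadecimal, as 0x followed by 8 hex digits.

0xAEE7B3DA

Stored little-endian, the bytes at ascending addresses are AE E7 B3 DA.
Read back as big-endian, the last byte is least significant, giving 0xAEE7B3DA.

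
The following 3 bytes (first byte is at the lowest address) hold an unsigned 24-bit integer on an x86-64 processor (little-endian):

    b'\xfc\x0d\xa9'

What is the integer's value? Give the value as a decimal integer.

11079164

Little-endian stores the least-significant byte at the lowest address.
Reassemble most-significant byte first: A9 0D FC → 0xA90DFC.
0xA90DFC = 11079164.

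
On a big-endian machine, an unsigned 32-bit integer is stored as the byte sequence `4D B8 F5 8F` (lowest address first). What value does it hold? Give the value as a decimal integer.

1303967119

In big-endian order the high byte comes first in memory.
The bytes are already most-significant first: 0x4DB8F58F.
0x4DB8F58F = 1303967119.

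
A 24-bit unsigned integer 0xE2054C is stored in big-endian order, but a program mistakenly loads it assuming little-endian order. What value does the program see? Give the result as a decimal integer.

Stored big-endian, the bytes at ascending addresses are E2 05 4C.
Read back as little-endian, the first byte is least significant, giving 0x4C05E2.
0x4C05E2 = 4982242.

4982242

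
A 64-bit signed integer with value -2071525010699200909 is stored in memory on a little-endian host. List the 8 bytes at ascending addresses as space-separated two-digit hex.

73 D6 EF 69 FA 76 40 E3

Two's complement of -2071525010699200909 in 64 bits: 2071525010699200909 = 0x1CBF89059610298D; invert → 0xE34076FA69EFD672; add 1 → 0xE34076FA69EFD673.
Split into bytes (most-significant first): E3 40 76 FA 69 EF D6 73.
Little-endian stores the least-significant byte at the lowest address.
So at ascending addresses the bytes are 73 D6 EF 69 FA 76 40 E3.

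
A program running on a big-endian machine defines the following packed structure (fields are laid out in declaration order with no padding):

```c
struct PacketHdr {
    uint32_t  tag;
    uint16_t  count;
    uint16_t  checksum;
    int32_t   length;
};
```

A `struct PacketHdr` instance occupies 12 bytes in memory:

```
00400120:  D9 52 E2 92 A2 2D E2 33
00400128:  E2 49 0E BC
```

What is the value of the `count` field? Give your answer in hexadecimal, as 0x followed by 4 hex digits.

0xA22D

`count` follows `tag` (4 bytes), so it starts at byte offset 4 and occupies 2 bytes.
Bytes at offsets 4..5: A2 2D.
Big-endian: lowest address holds the most-significant byte.
The bytes are already most-significant first: 0xA22D.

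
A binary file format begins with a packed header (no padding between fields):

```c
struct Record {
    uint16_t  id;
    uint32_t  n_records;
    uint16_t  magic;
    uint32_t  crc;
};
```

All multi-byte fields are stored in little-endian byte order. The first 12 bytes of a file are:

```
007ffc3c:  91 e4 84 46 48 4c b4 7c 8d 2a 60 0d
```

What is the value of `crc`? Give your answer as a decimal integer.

224406157

`crc` follows `id` (2 B), `n_records` (4 B), `magic` (2 B), so it starts at offset 2 + 4 + 2 = 8 and occupies 4 bytes.
Bytes at offsets 8..11: 8D 2A 60 0D.
Little-endian: lowest address holds the least-significant byte.
Reassemble most-significant byte first: 0D 60 2A 8D → 0x0D602A8D.
0x0D602A8D = 224406157.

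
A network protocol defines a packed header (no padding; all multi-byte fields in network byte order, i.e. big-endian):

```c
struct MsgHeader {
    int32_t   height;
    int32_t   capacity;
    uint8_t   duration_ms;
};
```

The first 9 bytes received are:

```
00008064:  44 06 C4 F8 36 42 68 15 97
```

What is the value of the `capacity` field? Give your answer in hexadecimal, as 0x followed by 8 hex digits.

`capacity` follows `height` (4 bytes), so it starts at byte offset 4 and occupies 4 bytes.
Bytes at offsets 4..7: 36 42 68 15.
Big-endian: lowest address holds the most-significant byte.
The bytes are already most-significant first: 0x36426815.

0x36426815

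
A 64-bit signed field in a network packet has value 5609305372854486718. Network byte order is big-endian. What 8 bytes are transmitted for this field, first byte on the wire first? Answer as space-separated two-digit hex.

5609305372854486718 in hexadecimal, padded to 64 bits, is 0x4DD8418469AE86BE.
Split into bytes (most-significant first): 4D D8 41 84 69 AE 86 BE.
Big-endian: lowest address holds the most-significant byte.
So the memory order matches the most-significant-first order: 4D D8 41 84 69 AE 86 BE.

4D D8 41 84 69 AE 86 BE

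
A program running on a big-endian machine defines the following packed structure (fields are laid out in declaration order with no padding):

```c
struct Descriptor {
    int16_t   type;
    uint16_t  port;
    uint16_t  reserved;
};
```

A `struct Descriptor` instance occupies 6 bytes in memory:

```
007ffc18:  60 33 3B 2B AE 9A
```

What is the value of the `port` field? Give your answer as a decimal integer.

`port` follows `type` (2 bytes), so it starts at byte offset 2 and occupies 2 bytes.
Bytes at offsets 2..3: 3B 2B.
Big-endian stores the most-significant byte at the lowest address.
The bytes are already most-significant first: 0x3B2B.
0x3B2B = 15147.

15147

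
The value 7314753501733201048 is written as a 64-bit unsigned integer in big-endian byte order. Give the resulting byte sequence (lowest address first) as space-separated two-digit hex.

65 83 39 8D FA 5A 24 98

7314753501733201048 in hexadecimal, padded to 64 bits, is 0x6583398DFA5A2498.
Split into bytes (most-significant first): 65 83 39 8D FA 5A 24 98.
In big-endian order the high byte comes first in memory.
So the memory order matches the most-significant-first order: 65 83 39 8D FA 5A 24 98.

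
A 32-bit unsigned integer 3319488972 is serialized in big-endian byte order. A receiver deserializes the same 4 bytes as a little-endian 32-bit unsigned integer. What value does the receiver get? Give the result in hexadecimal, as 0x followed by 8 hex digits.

0xCC61DBC5

3319488972 in 32-bit hexadecimal is 0xC5DB61CC.
Stored big-endian, the bytes at ascending addresses are C5 DB 61 CC.
Read back as little-endian, the first byte is least significant, giving 0xCC61DBC5.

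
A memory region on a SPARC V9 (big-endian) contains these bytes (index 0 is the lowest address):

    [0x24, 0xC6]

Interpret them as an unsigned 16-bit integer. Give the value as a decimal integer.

9414

Big-endian stores the most-significant byte at the lowest address.
The bytes are already most-significant first: 0x24C6.
0x24C6 = 9414.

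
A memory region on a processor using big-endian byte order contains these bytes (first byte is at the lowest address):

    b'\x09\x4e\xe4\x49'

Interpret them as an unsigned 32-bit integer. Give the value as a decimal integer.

In big-endian order the high byte comes first in memory.
The bytes are already most-significant first: 0x094EE449.
0x094EE449 = 156165193.

156165193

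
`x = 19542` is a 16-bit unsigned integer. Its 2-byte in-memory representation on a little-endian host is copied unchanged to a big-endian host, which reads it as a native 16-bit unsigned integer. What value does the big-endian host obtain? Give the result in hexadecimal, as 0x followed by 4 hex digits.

0x564C

19542 in 16-bit hexadecimal is 0x4C56.
Stored little-endian, the bytes at ascending addresses are 56 4C.
Read back as big-endian, the last byte is least significant, giving 0x564C.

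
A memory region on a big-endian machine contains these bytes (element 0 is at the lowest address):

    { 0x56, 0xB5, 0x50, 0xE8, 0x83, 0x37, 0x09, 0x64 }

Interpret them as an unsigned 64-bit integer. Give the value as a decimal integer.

6247989017610488164

Big-endian: lowest address holds the most-significant byte.
The bytes are already most-significant first: 0x56B550E883370964.
0x56B550E883370964 = 6247989017610488164.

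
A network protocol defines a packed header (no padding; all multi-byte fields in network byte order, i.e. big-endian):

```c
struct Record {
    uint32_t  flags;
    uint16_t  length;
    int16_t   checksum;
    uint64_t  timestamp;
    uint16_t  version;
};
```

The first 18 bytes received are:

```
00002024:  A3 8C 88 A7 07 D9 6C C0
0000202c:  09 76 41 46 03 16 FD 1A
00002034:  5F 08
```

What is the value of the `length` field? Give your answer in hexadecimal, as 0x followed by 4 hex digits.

`length` follows `flags` (4 bytes), so it starts at byte offset 4 and occupies 2 bytes.
Bytes at offsets 4..5: 07 D9.
Big-endian stores the most-significant byte at the lowest address.
The bytes are already most-significant first: 0x07D9.

0x07D9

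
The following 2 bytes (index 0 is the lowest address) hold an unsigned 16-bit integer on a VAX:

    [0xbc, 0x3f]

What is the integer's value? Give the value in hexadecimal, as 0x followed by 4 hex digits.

0x3FBC

Little-endian: lowest address holds the least-significant byte.
Reassemble most-significant byte first: 3F BC → 0x3FBC.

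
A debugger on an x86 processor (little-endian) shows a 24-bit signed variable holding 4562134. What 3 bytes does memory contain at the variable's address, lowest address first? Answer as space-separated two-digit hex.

D6 9C 45

4562134 in hexadecimal, padded to 24 bits, is 0x459CD6.
Split into bytes (most-significant first): 45 9C D6.
In little-endian order the low byte comes first in memory.
So at ascending addresses the bytes are D6 9C 45.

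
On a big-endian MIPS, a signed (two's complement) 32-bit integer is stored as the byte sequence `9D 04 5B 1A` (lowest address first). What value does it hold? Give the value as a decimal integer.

Big-endian stores the most-significant byte at the lowest address.
The bytes are already most-significant first: 0x9D045B1A.
Top bit is set, so as a signed 32-bit value this is 0x9D045B1A − 2^32 = -1660658918.

-1660658918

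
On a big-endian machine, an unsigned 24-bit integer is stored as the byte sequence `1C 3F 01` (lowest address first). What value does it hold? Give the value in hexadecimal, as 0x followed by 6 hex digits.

Big-endian stores the most-significant byte at the lowest address.
The bytes are already most-significant first: 0x1C3F01.

0x1C3F01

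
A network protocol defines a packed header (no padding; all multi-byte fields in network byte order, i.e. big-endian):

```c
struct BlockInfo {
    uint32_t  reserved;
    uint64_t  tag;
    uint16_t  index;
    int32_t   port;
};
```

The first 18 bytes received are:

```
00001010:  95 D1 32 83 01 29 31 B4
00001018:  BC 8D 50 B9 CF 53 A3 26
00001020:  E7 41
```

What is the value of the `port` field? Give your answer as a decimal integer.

-1557731519

`port` follows `reserved` (4 B), `tag` (8 B), `index` (2 B), so it starts at offset 4 + 8 + 2 = 14 and occupies 4 bytes.
Bytes at offsets 14..17: A3 26 E7 41.
Big-endian stores the most-significant byte at the lowest address.
The bytes are already most-significant first: 0xA326E741.
Top bit is set, so as a signed 32-bit value this is 0xA326E741 − 2^32 = -1557731519.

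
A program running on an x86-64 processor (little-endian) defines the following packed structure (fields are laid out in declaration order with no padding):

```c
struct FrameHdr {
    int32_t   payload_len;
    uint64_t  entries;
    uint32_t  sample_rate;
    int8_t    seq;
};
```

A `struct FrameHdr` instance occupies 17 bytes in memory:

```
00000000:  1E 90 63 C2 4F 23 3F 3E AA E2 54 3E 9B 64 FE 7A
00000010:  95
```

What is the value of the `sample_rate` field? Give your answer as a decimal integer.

`sample_rate` follows `payload_len` (4 B), `entries` (8 B), so it starts at offset 4 + 8 = 12 and occupies 4 bytes.
Bytes at offsets 12..15: 9B 64 FE 7A.
In little-endian order the low byte comes first in memory.
Reassemble most-significant byte first: 7A FE 64 9B → 0x7AFE649B.
0x7AFE649B = 2063492251.

2063492251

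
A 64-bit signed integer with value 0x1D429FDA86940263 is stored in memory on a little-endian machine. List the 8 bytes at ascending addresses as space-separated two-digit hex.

63 02 94 86 DA 9F 42 1D

Split into bytes (most-significant first): 1D 42 9F DA 86 94 02 63.
Little-endian: lowest address holds the least-significant byte.
So at ascending addresses the bytes are 63 02 94 86 DA 9F 42 1D.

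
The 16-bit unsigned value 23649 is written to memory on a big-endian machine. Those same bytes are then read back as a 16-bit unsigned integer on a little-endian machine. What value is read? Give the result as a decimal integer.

24924

23649 in 16-bit hexadecimal is 0x5C61.
Stored big-endian, the bytes at ascending addresses are 5C 61.
Read back as little-endian, the first byte is least significant, giving 0x615C.
0x615C = 24924.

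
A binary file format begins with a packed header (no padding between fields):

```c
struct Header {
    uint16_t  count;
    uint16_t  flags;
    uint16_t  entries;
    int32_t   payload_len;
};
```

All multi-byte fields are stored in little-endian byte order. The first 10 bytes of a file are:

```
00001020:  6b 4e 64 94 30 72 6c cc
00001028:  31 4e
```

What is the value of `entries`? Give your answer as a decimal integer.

29232

`entries` follows `count` (2 B), `flags` (2 B), so it starts at offset 2 + 2 = 4 and occupies 2 bytes.
Bytes at offsets 4..5: 30 72.
Little-endian: lowest address holds the least-significant byte.
Reassemble most-significant byte first: 72 30 → 0x7230.
0x7230 = 29232.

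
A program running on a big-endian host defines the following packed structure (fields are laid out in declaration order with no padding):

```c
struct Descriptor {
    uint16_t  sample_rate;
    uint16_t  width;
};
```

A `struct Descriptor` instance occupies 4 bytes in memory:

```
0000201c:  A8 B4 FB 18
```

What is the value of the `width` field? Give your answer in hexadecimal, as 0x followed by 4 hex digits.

0xFB18

`width` follows `sample_rate` (2 bytes), so it starts at byte offset 2 and occupies 2 bytes.
Bytes at offsets 2..3: FB 18.
Big-endian: lowest address holds the most-significant byte.
The bytes are already most-significant first: 0xFB18.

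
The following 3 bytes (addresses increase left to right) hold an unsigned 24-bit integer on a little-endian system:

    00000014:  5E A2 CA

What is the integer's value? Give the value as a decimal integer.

Little-endian stores the least-significant byte at the lowest address.
Reassemble most-significant byte first: CA A2 5E → 0xCAA25E.
0xCAA25E = 13279838.

13279838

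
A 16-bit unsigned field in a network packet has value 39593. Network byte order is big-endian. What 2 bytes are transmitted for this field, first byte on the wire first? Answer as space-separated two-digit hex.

39593 in hexadecimal, padded to 16 bits, is 0x9AA9.
Split into bytes (most-significant first): 9A A9.
Big-endian: lowest address holds the most-significant byte.
So the memory order matches the most-significant-first order: 9A A9.

9A A9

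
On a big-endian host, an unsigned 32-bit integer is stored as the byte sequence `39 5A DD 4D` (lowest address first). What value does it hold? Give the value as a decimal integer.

962256205

Big-endian stores the most-significant byte at the lowest address.
The bytes are already most-significant first: 0x395ADD4D.
0x395ADD4D = 962256205.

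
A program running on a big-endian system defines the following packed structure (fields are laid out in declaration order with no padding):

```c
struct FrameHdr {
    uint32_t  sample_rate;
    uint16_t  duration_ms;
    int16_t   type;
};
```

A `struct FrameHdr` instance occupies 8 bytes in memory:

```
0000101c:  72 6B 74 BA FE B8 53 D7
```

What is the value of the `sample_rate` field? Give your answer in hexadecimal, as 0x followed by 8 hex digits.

`sample_rate` is the first field, at byte offset 0, occupying 4 bytes.
Bytes at offsets 0..3: 72 6B 74 BA.
In big-endian order the high byte comes first in memory.
The bytes are already most-significant first: 0x726B74BA.

0x726B74BA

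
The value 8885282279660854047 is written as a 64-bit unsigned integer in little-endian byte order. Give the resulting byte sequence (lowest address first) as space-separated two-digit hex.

8885282279660854047 in hexadecimal, padded to 64 bits, is 0x7B4EDD2838421B1F.
Split into bytes (most-significant first): 7B 4E DD 28 38 42 1B 1F.
Little-endian: lowest address holds the least-significant byte.
So at ascending addresses the bytes are 1F 1B 42 38 28 DD 4E 7B.

1F 1B 42 38 28 DD 4E 7B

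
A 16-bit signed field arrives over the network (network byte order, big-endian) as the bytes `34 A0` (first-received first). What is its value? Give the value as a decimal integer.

Big-endian stores the most-significant byte at the lowest address.
The bytes are already most-significant first: 0x34A0.
0x34A0 = 13472.

13472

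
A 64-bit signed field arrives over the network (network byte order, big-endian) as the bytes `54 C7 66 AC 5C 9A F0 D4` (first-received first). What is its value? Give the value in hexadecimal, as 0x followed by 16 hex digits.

In big-endian order the high byte comes first in memory.
The bytes are already most-significant first: 0x54C766AC5C9AF0D4.

0x54C766AC5C9AF0D4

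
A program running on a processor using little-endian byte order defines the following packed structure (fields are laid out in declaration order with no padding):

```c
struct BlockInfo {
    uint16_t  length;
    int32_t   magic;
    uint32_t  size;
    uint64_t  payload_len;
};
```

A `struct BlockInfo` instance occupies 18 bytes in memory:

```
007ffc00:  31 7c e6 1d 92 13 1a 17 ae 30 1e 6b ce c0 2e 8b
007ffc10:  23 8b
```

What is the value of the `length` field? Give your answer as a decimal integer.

`length` is the first field, at byte offset 0, occupying 2 bytes.
Bytes at offsets 0..1: 31 7C.
In little-endian order the low byte comes first in memory.
Reassemble most-significant byte first: 7C 31 → 0x7C31.
0x7C31 = 31793.

31793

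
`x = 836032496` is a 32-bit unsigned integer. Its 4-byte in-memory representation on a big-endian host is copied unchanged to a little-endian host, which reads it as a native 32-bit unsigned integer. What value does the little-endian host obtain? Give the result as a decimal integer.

4040676401

836032496 in 32-bit hexadecimal is 0x31D4D7F0.
Stored big-endian, the bytes at ascending addresses are 31 D4 D7 F0.
Read back as little-endian, the first byte is least significant, giving 0xF0D7D431.
0xF0D7D431 = 4040676401.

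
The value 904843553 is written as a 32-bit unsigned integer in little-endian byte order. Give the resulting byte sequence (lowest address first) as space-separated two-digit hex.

904843553 in hexadecimal, padded to 32 bits, is 0x35EED121.
Split into bytes (most-significant first): 35 EE D1 21.
In little-endian order the low byte comes first in memory.
So at ascending addresses the bytes are 21 D1 EE 35.

21 D1 EE 35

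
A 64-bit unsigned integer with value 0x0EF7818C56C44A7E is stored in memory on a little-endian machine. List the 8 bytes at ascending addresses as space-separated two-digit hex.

Split into bytes (most-significant first): 0E F7 81 8C 56 C4 4A 7E.
In little-endian order the low byte comes first in memory.
So at ascending addresses the bytes are 7E 4A C4 56 8C 81 F7 0E.

7E 4A C4 56 8C 81 F7 0E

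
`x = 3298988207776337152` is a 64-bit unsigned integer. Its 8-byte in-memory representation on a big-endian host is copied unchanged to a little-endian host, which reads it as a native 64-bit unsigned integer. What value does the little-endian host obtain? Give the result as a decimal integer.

3860189020997677

3298988207776337152 in 64-bit hexadecimal is 0x2DC85C4BD2B60D00.
Stored big-endian, the bytes at ascending addresses are 2D C8 5C 4B D2 B6 0D 00.
Read back as little-endian, the first byte is least significant, giving 0x000DB6D24B5CC82D.
0x000DB6D24B5CC82D = 3860189020997677.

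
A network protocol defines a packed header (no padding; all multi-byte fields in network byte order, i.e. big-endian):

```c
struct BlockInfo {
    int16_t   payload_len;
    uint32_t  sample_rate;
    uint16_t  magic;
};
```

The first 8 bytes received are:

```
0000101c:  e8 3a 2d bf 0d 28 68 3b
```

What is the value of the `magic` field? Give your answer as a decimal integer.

26683

`magic` follows `payload_len` (2 B), `sample_rate` (4 B), so it starts at offset 2 + 4 = 6 and occupies 2 bytes.
Bytes at offsets 6..7: 68 3B.
Big-endian: lowest address holds the most-significant byte.
The bytes are already most-significant first: 0x683B.
0x683B = 26683.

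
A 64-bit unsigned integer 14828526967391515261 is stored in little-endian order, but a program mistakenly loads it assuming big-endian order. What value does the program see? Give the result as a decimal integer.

14828526967391515261 in 64-bit hexadecimal is 0xCDC982B641ABF27D.
Stored little-endian, the bytes at ascending addresses are 7D F2 AB 41 B6 82 C9 CD.
Read back as big-endian, the last byte is least significant, giving 0x7DF2AB41B682C9CD.
0x7DF2AB41B682C9CD = 9075504497828219341.

9075504497828219341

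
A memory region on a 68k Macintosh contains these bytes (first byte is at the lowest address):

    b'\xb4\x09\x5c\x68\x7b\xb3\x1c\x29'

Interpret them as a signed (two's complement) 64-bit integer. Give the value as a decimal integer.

In big-endian order the high byte comes first in memory.
The bytes are already most-significant first: 0xB4095C687BB31C29.
Top bit is set, so as a signed 64-bit value this is 0xB4095C687BB31C29 − 2^64 = -5473742268270437335.

-5473742268270437335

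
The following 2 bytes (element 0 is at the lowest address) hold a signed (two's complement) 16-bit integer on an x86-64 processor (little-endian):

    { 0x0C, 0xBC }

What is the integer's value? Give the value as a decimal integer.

-17396

In little-endian order the low byte comes first in memory.
Reassemble most-significant byte first: BC 0C → 0xBC0C.
Top bit is set, so as a signed 16-bit value this is 0xBC0C − 2^16 = -17396.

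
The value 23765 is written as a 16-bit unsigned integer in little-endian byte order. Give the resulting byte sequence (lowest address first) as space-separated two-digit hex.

D5 5C

23765 in hexadecimal, padded to 16 bits, is 0x5CD5.
Split into bytes (most-significant first): 5C D5.
Little-endian stores the least-significant byte at the lowest address.
So at ascending addresses the bytes are D5 5C.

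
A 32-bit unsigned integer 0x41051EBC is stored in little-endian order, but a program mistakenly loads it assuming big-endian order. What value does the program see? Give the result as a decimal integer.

3156084033

Stored little-endian, the bytes at ascending addresses are BC 1E 05 41.
Read back as big-endian, the last byte is least significant, giving 0xBC1E0541.
0xBC1E0541 = 3156084033.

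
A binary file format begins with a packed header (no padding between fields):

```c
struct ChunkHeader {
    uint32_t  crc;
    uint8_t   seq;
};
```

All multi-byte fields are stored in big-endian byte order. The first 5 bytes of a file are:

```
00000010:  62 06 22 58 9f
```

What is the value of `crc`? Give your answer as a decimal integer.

1644569176

`crc` is the first field, at byte offset 0, occupying 4 bytes.
Bytes at offsets 0..3: 62 06 22 58.
In big-endian order the high byte comes first in memory.
The bytes are already most-significant first: 0x62062258.
0x62062258 = 1644569176.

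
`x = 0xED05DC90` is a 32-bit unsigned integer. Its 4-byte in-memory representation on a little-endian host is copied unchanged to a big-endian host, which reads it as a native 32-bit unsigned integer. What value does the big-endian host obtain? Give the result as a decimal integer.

Stored little-endian, the bytes at ascending addresses are 90 DC 05 ED.
Read back as big-endian, the last byte is least significant, giving 0x90DC05ED.
0x90DC05ED = 2430338541.

2430338541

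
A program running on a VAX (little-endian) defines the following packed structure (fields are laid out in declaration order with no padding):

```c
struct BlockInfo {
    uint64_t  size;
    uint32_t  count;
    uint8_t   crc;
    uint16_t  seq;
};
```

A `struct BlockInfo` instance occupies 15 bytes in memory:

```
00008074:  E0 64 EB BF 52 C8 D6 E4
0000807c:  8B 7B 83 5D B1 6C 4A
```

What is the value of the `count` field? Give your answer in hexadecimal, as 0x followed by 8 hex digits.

0x5D837B8B

`count` follows `size` (8 bytes), so it starts at byte offset 8 and occupies 4 bytes.
Bytes at offsets 8..11: 8B 7B 83 5D.
Little-endian stores the least-significant byte at the lowest address.
Reassemble most-significant byte first: 5D 83 7B 8B → 0x5D837B8B.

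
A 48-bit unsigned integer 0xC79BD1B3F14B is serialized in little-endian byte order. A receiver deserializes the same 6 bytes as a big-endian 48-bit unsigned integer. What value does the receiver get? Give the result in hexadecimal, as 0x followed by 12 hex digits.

0x4BF1B3D19BC7

Stored little-endian, the bytes at ascending addresses are 4B F1 B3 D1 9B C7.
Read back as big-endian, the last byte is least significant, giving 0x4BF1B3D19BC7.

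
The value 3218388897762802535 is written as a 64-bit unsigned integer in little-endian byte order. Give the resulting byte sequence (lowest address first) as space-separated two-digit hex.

67 7B 36 98 A6 03 AA 2C

3218388897762802535 in hexadecimal, padded to 64 bits, is 0x2CAA03A698367B67.
Split into bytes (most-significant first): 2C AA 03 A6 98 36 7B 67.
Little-endian stores the least-significant byte at the lowest address.
So at ascending addresses the bytes are 67 7B 36 98 A6 03 AA 2C.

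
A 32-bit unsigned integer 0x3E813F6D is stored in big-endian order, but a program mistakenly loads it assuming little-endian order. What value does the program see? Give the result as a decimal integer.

1832878398

Stored big-endian, the bytes at ascending addresses are 3E 81 3F 6D.
Read back as little-endian, the first byte is least significant, giving 0x6D3F813E.
0x6D3F813E = 1832878398.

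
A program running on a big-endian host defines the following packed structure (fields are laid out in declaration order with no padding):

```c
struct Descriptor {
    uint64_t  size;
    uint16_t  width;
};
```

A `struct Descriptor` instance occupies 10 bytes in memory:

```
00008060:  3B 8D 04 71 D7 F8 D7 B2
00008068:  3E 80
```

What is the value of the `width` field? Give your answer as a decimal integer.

16000

`width` follows `size` (8 bytes), so it starts at byte offset 8 and occupies 2 bytes.
Bytes at offsets 8..9: 3E 80.
Big-endian: lowest address holds the most-significant byte.
The bytes are already most-significant first: 0x3E80.
0x3E80 = 16000.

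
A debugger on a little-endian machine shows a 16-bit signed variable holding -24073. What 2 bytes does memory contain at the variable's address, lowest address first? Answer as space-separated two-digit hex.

F7 A1

Two's complement of -24073 in 16 bits: 24073 = 0x5E09; invert → 0xA1F6; add 1 → 0xA1F7.
Split into bytes (most-significant first): A1 F7.
Little-endian: lowest address holds the least-significant byte.
So at ascending addresses the bytes are F7 A1.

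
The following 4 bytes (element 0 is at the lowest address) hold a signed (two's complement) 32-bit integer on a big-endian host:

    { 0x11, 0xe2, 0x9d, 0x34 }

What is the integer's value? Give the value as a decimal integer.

Big-endian: lowest address holds the most-significant byte.
The bytes are already most-significant first: 0x11E29D34.
0x11E29D34 = 300064052.

300064052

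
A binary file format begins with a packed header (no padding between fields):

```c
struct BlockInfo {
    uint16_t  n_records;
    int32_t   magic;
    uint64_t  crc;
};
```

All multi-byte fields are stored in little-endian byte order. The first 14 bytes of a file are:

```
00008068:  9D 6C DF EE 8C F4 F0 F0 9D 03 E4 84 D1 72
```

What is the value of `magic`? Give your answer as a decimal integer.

`magic` follows `n_records` (2 bytes), so it starts at byte offset 2 and occupies 4 bytes.
Bytes at offsets 2..5: DF EE 8C F4.
Little-endian stores the least-significant byte at the lowest address.
Reassemble most-significant byte first: F4 8C EE DF → 0xF48CEEDF.
Top bit is set, so as a signed 32-bit value this is 0xF48CEEDF − 2^32 = -192090401.

-192090401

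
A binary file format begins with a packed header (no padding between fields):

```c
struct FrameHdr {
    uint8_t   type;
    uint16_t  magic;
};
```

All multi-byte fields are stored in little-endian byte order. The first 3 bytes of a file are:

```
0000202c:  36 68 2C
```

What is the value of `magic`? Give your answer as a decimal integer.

11368

`magic` follows `type` (1 byte), so it starts at byte offset 1 and occupies 2 bytes.
Bytes at offsets 1..2: 68 2C.
Little-endian stores the least-significant byte at the lowest address.
Reassemble most-significant byte first: 2C 68 → 0x2C68.
0x2C68 = 11368.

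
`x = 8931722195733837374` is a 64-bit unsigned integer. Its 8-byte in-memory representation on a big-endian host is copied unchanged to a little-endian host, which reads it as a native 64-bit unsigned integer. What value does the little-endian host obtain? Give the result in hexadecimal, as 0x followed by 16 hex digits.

8931722195733837374 in 64-bit hexadecimal is 0x7BF3DA03C52FF63E.
Stored big-endian, the bytes at ascending addresses are 7B F3 DA 03 C5 2F F6 3E.
Read back as little-endian, the first byte is least significant, giving 0x3EF62FC503DAF37B.

0x3EF62FC503DAF37B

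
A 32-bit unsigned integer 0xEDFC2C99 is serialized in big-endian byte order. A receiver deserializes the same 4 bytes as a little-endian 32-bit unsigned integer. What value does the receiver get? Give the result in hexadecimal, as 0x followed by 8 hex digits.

Stored big-endian, the bytes at ascending addresses are ED FC 2C 99.
Read back as little-endian, the first byte is least significant, giving 0x992CFCED.

0x992CFCED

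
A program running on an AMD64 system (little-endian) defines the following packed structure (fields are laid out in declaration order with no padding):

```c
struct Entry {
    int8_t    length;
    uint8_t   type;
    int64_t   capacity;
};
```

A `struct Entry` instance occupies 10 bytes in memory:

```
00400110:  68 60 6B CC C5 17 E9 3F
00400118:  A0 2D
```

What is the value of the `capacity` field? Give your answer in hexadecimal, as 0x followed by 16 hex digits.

`capacity` follows `length` (1 B), `type` (1 B), so it starts at offset 1 + 1 = 2 and occupies 8 bytes.
Bytes at offsets 2..9: 6B CC C5 17 E9 3F A0 2D.
Little-endian: lowest address holds the least-significant byte.
Reassemble most-significant byte first: 2D A0 3F E9 17 C5 CC 6B → 0x2DA03FE917C5CC6B.

0x2DA03FE917C5CC6B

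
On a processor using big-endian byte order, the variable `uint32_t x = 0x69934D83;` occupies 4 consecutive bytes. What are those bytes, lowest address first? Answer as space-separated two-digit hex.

69 93 4D 83

Split into bytes (most-significant first): 69 93 4D 83.
Big-endian stores the most-significant byte at the lowest address.
So the memory order matches the most-significant-first order: 69 93 4D 83.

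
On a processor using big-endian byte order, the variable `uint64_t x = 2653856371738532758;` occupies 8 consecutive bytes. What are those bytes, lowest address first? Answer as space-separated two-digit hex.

24 D4 64 4F 32 61 DB 96

2653856371738532758 in hexadecimal, padded to 64 bits, is 0x24D4644F3261DB96.
Split into bytes (most-significant first): 24 D4 64 4F 32 61 DB 96.
In big-endian order the high byte comes first in memory.
So the memory order matches the most-significant-first order: 24 D4 64 4F 32 61 DB 96.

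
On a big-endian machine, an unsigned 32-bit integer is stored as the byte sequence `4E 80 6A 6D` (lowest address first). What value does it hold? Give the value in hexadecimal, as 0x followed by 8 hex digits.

In big-endian order the high byte comes first in memory.
The bytes are already most-significant first: 0x4E806A6D.

0x4E806A6D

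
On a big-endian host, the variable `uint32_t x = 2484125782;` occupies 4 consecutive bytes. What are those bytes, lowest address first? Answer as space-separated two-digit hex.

2484125782 in hexadecimal, padded to 32 bits, is 0x9410C056.
Split into bytes (most-significant first): 94 10 C0 56.
Big-endian stores the most-significant byte at the lowest address.
So the memory order matches the most-significant-first order: 94 10 C0 56.

94 10 C0 56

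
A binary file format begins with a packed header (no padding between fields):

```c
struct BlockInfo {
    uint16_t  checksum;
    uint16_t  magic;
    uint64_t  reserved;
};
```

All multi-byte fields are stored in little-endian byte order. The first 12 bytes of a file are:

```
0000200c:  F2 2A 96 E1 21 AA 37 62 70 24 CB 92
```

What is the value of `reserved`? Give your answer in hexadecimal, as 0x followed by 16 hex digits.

`reserved` follows `checksum` (2 B), `magic` (2 B), so it starts at offset 2 + 2 = 4 and occupies 8 bytes.
Bytes at offsets 4..11: 21 AA 37 62 70 24 CB 92.
Little-endian stores the least-significant byte at the lowest address.
Reassemble most-significant byte first: 92 CB 24 70 62 37 AA 21 → 0x92CB24706237AA21.

0x92CB24706237AA21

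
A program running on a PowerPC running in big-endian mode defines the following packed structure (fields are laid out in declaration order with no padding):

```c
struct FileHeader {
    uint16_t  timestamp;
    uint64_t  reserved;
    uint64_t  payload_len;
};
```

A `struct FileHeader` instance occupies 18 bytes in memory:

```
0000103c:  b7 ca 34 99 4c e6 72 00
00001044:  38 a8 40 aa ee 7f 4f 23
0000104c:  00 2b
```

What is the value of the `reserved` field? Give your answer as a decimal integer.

3790145114047789224

`reserved` follows `timestamp` (2 bytes), so it starts at byte offset 2 and occupies 8 bytes.
Bytes at offsets 2..9: 34 99 4C E6 72 00 38 A8.
In big-endian order the high byte comes first in memory.
The bytes are already most-significant first: 0x34994CE6720038A8.
0x34994CE6720038A8 = 3790145114047789224.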